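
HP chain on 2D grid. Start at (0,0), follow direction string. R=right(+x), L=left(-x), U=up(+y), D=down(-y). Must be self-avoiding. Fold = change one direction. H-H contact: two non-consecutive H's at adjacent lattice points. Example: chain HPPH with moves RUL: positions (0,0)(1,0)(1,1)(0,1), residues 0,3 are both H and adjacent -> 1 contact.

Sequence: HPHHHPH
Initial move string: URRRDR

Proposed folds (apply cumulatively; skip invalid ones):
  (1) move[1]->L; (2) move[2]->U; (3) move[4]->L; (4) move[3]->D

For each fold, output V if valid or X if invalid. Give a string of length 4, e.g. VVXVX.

Answer: XVXX

Derivation:
Initial: URRRDR -> [(0, 0), (0, 1), (1, 1), (2, 1), (3, 1), (3, 0), (4, 0)]
Fold 1: move[1]->L => ULRRDR INVALID (collision), skipped
Fold 2: move[2]->U => URURDR VALID
Fold 3: move[4]->L => URURLR INVALID (collision), skipped
Fold 4: move[3]->D => URUDDR INVALID (collision), skipped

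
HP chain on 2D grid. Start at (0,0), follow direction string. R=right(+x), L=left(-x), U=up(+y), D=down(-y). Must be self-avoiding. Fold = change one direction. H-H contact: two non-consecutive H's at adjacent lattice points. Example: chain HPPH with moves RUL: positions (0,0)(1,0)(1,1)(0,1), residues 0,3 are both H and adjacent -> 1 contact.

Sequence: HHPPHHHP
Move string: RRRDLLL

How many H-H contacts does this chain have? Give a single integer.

Positions: [(0, 0), (1, 0), (2, 0), (3, 0), (3, -1), (2, -1), (1, -1), (0, -1)]
H-H contact: residue 1 @(1,0) - residue 6 @(1, -1)

Answer: 1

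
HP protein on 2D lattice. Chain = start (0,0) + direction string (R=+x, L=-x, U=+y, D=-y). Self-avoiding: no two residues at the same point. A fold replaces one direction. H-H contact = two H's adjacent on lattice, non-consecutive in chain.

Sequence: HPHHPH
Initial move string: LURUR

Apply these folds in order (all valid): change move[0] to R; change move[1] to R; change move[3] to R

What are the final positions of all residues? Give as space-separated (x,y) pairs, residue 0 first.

Initial moves: LURUR
Fold: move[0]->R => RURUR (positions: [(0, 0), (1, 0), (1, 1), (2, 1), (2, 2), (3, 2)])
Fold: move[1]->R => RRRUR (positions: [(0, 0), (1, 0), (2, 0), (3, 0), (3, 1), (4, 1)])
Fold: move[3]->R => RRRRR (positions: [(0, 0), (1, 0), (2, 0), (3, 0), (4, 0), (5, 0)])

Answer: (0,0) (1,0) (2,0) (3,0) (4,0) (5,0)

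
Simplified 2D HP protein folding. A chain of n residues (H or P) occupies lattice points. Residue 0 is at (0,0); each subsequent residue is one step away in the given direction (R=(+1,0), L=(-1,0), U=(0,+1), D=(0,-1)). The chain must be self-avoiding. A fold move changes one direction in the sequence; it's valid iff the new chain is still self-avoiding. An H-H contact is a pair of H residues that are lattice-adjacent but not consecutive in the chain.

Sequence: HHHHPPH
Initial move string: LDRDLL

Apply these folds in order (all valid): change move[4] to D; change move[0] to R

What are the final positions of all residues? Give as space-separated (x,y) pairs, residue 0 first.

Answer: (0,0) (1,0) (1,-1) (2,-1) (2,-2) (2,-3) (1,-3)

Derivation:
Initial moves: LDRDLL
Fold: move[4]->D => LDRDDL (positions: [(0, 0), (-1, 0), (-1, -1), (0, -1), (0, -2), (0, -3), (-1, -3)])
Fold: move[0]->R => RDRDDL (positions: [(0, 0), (1, 0), (1, -1), (2, -1), (2, -2), (2, -3), (1, -3)])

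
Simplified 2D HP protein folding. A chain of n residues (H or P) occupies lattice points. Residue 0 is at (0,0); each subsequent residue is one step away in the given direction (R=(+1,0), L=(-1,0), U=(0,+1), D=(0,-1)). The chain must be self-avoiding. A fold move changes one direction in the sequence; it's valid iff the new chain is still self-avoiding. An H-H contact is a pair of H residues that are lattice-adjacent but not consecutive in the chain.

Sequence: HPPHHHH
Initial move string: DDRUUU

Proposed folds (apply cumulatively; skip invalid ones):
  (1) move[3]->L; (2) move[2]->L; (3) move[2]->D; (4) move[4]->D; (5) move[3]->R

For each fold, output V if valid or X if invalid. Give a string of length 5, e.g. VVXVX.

Answer: XVXXX

Derivation:
Initial: DDRUUU -> [(0, 0), (0, -1), (0, -2), (1, -2), (1, -1), (1, 0), (1, 1)]
Fold 1: move[3]->L => DDRLUU INVALID (collision), skipped
Fold 2: move[2]->L => DDLUUU VALID
Fold 3: move[2]->D => DDDUUU INVALID (collision), skipped
Fold 4: move[4]->D => DDLUDU INVALID (collision), skipped
Fold 5: move[3]->R => DDLRUU INVALID (collision), skipped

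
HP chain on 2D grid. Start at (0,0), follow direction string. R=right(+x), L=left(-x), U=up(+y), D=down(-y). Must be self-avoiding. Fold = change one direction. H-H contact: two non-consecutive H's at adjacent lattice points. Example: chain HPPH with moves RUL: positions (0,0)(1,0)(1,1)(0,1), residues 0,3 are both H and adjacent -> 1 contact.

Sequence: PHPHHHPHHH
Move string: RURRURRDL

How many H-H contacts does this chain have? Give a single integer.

Answer: 1

Derivation:
Positions: [(0, 0), (1, 0), (1, 1), (2, 1), (3, 1), (3, 2), (4, 2), (5, 2), (5, 1), (4, 1)]
H-H contact: residue 4 @(3,1) - residue 9 @(4, 1)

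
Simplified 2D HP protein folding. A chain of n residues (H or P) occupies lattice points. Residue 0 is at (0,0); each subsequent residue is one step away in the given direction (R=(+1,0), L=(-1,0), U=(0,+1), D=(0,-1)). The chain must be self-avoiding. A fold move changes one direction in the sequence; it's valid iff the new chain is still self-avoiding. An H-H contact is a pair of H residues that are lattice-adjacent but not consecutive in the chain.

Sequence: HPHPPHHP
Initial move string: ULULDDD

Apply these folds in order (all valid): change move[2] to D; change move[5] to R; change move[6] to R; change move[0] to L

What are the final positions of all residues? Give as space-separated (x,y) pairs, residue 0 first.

Answer: (0,0) (-1,0) (-2,0) (-2,-1) (-3,-1) (-3,-2) (-2,-2) (-1,-2)

Derivation:
Initial moves: ULULDDD
Fold: move[2]->D => ULDLDDD (positions: [(0, 0), (0, 1), (-1, 1), (-1, 0), (-2, 0), (-2, -1), (-2, -2), (-2, -3)])
Fold: move[5]->R => ULDLDRD (positions: [(0, 0), (0, 1), (-1, 1), (-1, 0), (-2, 0), (-2, -1), (-1, -1), (-1, -2)])
Fold: move[6]->R => ULDLDRR (positions: [(0, 0), (0, 1), (-1, 1), (-1, 0), (-2, 0), (-2, -1), (-1, -1), (0, -1)])
Fold: move[0]->L => LLDLDRR (positions: [(0, 0), (-1, 0), (-2, 0), (-2, -1), (-3, -1), (-3, -2), (-2, -2), (-1, -2)])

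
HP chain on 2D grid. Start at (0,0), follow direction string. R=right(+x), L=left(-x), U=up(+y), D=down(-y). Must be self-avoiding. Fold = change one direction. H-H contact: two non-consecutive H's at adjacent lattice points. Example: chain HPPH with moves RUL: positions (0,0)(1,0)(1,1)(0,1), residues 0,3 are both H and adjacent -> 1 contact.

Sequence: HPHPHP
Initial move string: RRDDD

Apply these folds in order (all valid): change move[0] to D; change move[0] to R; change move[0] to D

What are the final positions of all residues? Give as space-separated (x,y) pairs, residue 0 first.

Answer: (0,0) (0,-1) (1,-1) (1,-2) (1,-3) (1,-4)

Derivation:
Initial moves: RRDDD
Fold: move[0]->D => DRDDD (positions: [(0, 0), (0, -1), (1, -1), (1, -2), (1, -3), (1, -4)])
Fold: move[0]->R => RRDDD (positions: [(0, 0), (1, 0), (2, 0), (2, -1), (2, -2), (2, -3)])
Fold: move[0]->D => DRDDD (positions: [(0, 0), (0, -1), (1, -1), (1, -2), (1, -3), (1, -4)])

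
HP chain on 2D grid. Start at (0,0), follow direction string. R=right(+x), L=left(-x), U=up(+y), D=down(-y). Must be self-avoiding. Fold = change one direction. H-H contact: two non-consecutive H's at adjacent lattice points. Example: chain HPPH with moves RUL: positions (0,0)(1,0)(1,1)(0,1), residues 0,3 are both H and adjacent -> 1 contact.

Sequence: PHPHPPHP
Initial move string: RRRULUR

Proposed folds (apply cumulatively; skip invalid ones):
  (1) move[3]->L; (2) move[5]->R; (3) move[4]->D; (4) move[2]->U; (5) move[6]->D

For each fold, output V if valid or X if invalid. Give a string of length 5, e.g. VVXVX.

Initial: RRRULUR -> [(0, 0), (1, 0), (2, 0), (3, 0), (3, 1), (2, 1), (2, 2), (3, 2)]
Fold 1: move[3]->L => RRRLLUR INVALID (collision), skipped
Fold 2: move[5]->R => RRRULRR INVALID (collision), skipped
Fold 3: move[4]->D => RRRUDUR INVALID (collision), skipped
Fold 4: move[2]->U => RRUULUR VALID
Fold 5: move[6]->D => RRUULUD INVALID (collision), skipped

Answer: XXXVX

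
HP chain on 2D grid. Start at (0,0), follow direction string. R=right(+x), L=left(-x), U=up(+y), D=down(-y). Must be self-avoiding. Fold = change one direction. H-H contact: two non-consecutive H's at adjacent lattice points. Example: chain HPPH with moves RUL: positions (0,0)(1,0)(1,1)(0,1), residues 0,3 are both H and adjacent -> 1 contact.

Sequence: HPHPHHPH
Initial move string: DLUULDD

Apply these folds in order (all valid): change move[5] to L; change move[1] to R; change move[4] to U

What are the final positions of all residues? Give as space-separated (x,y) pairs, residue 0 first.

Initial moves: DLUULDD
Fold: move[5]->L => DLUULLD (positions: [(0, 0), (0, -1), (-1, -1), (-1, 0), (-1, 1), (-2, 1), (-3, 1), (-3, 0)])
Fold: move[1]->R => DRUULLD (positions: [(0, 0), (0, -1), (1, -1), (1, 0), (1, 1), (0, 1), (-1, 1), (-1, 0)])
Fold: move[4]->U => DRUUULD (positions: [(0, 0), (0, -1), (1, -1), (1, 0), (1, 1), (1, 2), (0, 2), (0, 1)])

Answer: (0,0) (0,-1) (1,-1) (1,0) (1,1) (1,2) (0,2) (0,1)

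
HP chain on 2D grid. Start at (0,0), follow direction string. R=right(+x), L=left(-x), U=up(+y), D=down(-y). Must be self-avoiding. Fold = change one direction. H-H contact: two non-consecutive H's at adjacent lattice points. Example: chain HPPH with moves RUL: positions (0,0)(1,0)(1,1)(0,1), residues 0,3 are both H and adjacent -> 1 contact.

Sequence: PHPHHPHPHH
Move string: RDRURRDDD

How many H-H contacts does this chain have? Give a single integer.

Answer: 1

Derivation:
Positions: [(0, 0), (1, 0), (1, -1), (2, -1), (2, 0), (3, 0), (4, 0), (4, -1), (4, -2), (4, -3)]
H-H contact: residue 1 @(1,0) - residue 4 @(2, 0)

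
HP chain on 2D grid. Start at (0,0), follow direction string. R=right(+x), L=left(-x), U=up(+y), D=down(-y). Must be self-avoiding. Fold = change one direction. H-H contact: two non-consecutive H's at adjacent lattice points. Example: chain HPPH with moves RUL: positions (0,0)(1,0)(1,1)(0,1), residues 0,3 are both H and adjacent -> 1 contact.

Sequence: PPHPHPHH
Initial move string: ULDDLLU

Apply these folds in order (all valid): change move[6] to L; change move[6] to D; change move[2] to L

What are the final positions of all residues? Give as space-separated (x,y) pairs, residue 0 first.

Answer: (0,0) (0,1) (-1,1) (-2,1) (-2,0) (-3,0) (-4,0) (-4,-1)

Derivation:
Initial moves: ULDDLLU
Fold: move[6]->L => ULDDLLL (positions: [(0, 0), (0, 1), (-1, 1), (-1, 0), (-1, -1), (-2, -1), (-3, -1), (-4, -1)])
Fold: move[6]->D => ULDDLLD (positions: [(0, 0), (0, 1), (-1, 1), (-1, 0), (-1, -1), (-2, -1), (-3, -1), (-3, -2)])
Fold: move[2]->L => ULLDLLD (positions: [(0, 0), (0, 1), (-1, 1), (-2, 1), (-2, 0), (-3, 0), (-4, 0), (-4, -1)])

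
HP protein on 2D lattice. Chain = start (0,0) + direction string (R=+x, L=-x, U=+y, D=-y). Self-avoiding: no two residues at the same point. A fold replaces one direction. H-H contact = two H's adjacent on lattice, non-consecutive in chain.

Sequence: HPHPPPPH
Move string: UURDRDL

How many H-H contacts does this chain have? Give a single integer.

Answer: 1

Derivation:
Positions: [(0, 0), (0, 1), (0, 2), (1, 2), (1, 1), (2, 1), (2, 0), (1, 0)]
H-H contact: residue 0 @(0,0) - residue 7 @(1, 0)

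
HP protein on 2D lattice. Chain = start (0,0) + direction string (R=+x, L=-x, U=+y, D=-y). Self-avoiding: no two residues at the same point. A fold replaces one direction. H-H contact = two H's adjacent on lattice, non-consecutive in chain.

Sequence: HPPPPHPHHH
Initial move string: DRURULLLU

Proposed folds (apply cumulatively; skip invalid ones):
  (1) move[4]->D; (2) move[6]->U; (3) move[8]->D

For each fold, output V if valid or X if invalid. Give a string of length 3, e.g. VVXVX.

Answer: XVV

Derivation:
Initial: DRURULLLU -> [(0, 0), (0, -1), (1, -1), (1, 0), (2, 0), (2, 1), (1, 1), (0, 1), (-1, 1), (-1, 2)]
Fold 1: move[4]->D => DRURDLLLU INVALID (collision), skipped
Fold 2: move[6]->U => DRURULULU VALID
Fold 3: move[8]->D => DRURULULD VALID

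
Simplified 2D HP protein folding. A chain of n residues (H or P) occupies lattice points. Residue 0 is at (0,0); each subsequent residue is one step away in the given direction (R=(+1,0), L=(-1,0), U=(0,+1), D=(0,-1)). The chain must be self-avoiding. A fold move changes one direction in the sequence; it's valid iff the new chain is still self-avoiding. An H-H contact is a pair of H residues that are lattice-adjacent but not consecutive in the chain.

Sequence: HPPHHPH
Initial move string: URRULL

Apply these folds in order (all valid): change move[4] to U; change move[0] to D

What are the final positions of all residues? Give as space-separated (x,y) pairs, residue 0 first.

Answer: (0,0) (0,-1) (1,-1) (2,-1) (2,0) (2,1) (1,1)

Derivation:
Initial moves: URRULL
Fold: move[4]->U => URRUUL (positions: [(0, 0), (0, 1), (1, 1), (2, 1), (2, 2), (2, 3), (1, 3)])
Fold: move[0]->D => DRRUUL (positions: [(0, 0), (0, -1), (1, -1), (2, -1), (2, 0), (2, 1), (1, 1)])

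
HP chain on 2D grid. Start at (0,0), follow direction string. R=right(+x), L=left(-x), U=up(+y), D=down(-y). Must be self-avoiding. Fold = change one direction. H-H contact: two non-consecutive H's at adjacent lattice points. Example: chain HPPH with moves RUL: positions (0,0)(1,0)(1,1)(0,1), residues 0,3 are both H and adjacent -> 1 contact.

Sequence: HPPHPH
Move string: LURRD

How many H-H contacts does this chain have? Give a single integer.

Positions: [(0, 0), (-1, 0), (-1, 1), (0, 1), (1, 1), (1, 0)]
H-H contact: residue 0 @(0,0) - residue 5 @(1, 0)
H-H contact: residue 0 @(0,0) - residue 3 @(0, 1)

Answer: 2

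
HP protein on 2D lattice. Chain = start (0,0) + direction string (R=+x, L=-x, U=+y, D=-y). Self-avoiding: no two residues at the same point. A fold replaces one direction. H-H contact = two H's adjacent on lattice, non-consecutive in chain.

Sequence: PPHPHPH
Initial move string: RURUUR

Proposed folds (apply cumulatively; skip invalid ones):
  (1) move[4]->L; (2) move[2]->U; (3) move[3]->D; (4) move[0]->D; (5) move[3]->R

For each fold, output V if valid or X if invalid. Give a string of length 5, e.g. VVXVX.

Initial: RURUUR -> [(0, 0), (1, 0), (1, 1), (2, 1), (2, 2), (2, 3), (3, 3)]
Fold 1: move[4]->L => RURULR INVALID (collision), skipped
Fold 2: move[2]->U => RUUUUR VALID
Fold 3: move[3]->D => RUUDUR INVALID (collision), skipped
Fold 4: move[0]->D => DUUUUR INVALID (collision), skipped
Fold 5: move[3]->R => RUURUR VALID

Answer: XVXXV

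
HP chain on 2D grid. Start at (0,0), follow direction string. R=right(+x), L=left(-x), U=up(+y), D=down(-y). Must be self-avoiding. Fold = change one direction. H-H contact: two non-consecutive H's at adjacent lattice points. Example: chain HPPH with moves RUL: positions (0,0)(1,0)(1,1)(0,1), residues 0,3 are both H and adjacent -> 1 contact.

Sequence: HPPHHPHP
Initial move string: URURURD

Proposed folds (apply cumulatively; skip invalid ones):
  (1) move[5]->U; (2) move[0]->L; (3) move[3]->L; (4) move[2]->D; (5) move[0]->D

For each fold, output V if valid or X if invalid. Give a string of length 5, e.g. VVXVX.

Answer: XXXVV

Derivation:
Initial: URURURD -> [(0, 0), (0, 1), (1, 1), (1, 2), (2, 2), (2, 3), (3, 3), (3, 2)]
Fold 1: move[5]->U => URURUUD INVALID (collision), skipped
Fold 2: move[0]->L => LRURURD INVALID (collision), skipped
Fold 3: move[3]->L => URULURD INVALID (collision), skipped
Fold 4: move[2]->D => URDRURD VALID
Fold 5: move[0]->D => DRDRURD VALID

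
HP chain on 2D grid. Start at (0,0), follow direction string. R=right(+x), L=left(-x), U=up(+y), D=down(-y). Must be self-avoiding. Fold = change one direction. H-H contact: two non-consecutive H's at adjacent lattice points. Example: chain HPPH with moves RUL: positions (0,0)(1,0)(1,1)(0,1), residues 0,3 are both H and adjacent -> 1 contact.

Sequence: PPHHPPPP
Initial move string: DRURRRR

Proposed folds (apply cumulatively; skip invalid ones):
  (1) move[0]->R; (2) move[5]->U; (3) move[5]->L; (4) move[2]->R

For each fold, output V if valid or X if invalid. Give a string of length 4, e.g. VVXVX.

Initial: DRURRRR -> [(0, 0), (0, -1), (1, -1), (1, 0), (2, 0), (3, 0), (4, 0), (5, 0)]
Fold 1: move[0]->R => RRURRRR VALID
Fold 2: move[5]->U => RRURRUR VALID
Fold 3: move[5]->L => RRURRLR INVALID (collision), skipped
Fold 4: move[2]->R => RRRRRUR VALID

Answer: VVXV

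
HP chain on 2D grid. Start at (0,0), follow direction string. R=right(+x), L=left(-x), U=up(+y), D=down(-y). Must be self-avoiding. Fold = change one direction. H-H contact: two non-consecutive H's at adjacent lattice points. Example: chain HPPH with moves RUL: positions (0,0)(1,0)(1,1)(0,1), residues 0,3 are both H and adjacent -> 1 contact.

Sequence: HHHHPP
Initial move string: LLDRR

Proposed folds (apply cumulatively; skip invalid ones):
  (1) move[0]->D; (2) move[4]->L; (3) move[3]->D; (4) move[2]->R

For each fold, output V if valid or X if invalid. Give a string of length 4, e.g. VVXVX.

Initial: LLDRR -> [(0, 0), (-1, 0), (-2, 0), (-2, -1), (-1, -1), (0, -1)]
Fold 1: move[0]->D => DLDRR VALID
Fold 2: move[4]->L => DLDRL INVALID (collision), skipped
Fold 3: move[3]->D => DLDDR VALID
Fold 4: move[2]->R => DLRDR INVALID (collision), skipped

Answer: VXVX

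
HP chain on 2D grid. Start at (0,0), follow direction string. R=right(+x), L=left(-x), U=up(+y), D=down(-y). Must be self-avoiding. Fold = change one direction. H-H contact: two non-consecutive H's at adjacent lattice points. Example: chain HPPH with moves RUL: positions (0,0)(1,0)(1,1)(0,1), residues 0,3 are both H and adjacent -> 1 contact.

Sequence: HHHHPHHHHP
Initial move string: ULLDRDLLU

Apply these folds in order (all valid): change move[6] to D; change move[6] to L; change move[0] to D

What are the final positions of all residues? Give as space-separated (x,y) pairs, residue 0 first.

Initial moves: ULLDRDLLU
Fold: move[6]->D => ULLDRDDLU (positions: [(0, 0), (0, 1), (-1, 1), (-2, 1), (-2, 0), (-1, 0), (-1, -1), (-1, -2), (-2, -2), (-2, -1)])
Fold: move[6]->L => ULLDRDLLU (positions: [(0, 0), (0, 1), (-1, 1), (-2, 1), (-2, 0), (-1, 0), (-1, -1), (-2, -1), (-3, -1), (-3, 0)])
Fold: move[0]->D => DLLDRDLLU (positions: [(0, 0), (0, -1), (-1, -1), (-2, -1), (-2, -2), (-1, -2), (-1, -3), (-2, -3), (-3, -3), (-3, -2)])

Answer: (0,0) (0,-1) (-1,-1) (-2,-1) (-2,-2) (-1,-2) (-1,-3) (-2,-3) (-3,-3) (-3,-2)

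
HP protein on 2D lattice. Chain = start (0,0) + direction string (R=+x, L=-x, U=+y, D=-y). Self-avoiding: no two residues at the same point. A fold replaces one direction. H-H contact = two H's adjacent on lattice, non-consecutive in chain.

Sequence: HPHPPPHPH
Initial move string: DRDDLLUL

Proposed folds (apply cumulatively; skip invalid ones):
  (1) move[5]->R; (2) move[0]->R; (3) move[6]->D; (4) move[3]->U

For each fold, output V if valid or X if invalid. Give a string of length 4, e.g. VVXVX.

Initial: DRDDLLUL -> [(0, 0), (0, -1), (1, -1), (1, -2), (1, -3), (0, -3), (-1, -3), (-1, -2), (-2, -2)]
Fold 1: move[5]->R => DRDDLRUL INVALID (collision), skipped
Fold 2: move[0]->R => RRDDLLUL VALID
Fold 3: move[6]->D => RRDDLLDL VALID
Fold 4: move[3]->U => RRDULLDL INVALID (collision), skipped

Answer: XVVX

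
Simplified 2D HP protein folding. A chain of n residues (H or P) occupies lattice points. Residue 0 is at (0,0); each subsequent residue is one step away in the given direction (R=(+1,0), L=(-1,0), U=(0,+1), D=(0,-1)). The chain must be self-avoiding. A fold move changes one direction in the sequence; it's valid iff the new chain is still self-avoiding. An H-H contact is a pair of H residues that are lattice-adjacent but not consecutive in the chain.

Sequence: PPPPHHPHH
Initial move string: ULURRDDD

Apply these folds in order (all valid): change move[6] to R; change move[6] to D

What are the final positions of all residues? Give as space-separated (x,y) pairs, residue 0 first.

Initial moves: ULURRDDD
Fold: move[6]->R => ULURRDRD (positions: [(0, 0), (0, 1), (-1, 1), (-1, 2), (0, 2), (1, 2), (1, 1), (2, 1), (2, 0)])
Fold: move[6]->D => ULURRDDD (positions: [(0, 0), (0, 1), (-1, 1), (-1, 2), (0, 2), (1, 2), (1, 1), (1, 0), (1, -1)])

Answer: (0,0) (0,1) (-1,1) (-1,2) (0,2) (1,2) (1,1) (1,0) (1,-1)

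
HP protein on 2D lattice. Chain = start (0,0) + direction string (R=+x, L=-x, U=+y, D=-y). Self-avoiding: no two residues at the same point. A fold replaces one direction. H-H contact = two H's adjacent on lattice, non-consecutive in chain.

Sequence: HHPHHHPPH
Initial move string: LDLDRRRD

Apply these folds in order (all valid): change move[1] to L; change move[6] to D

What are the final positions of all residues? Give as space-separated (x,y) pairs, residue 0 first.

Answer: (0,0) (-1,0) (-2,0) (-3,0) (-3,-1) (-2,-1) (-1,-1) (-1,-2) (-1,-3)

Derivation:
Initial moves: LDLDRRRD
Fold: move[1]->L => LLLDRRRD (positions: [(0, 0), (-1, 0), (-2, 0), (-3, 0), (-3, -1), (-2, -1), (-1, -1), (0, -1), (0, -2)])
Fold: move[6]->D => LLLDRRDD (positions: [(0, 0), (-1, 0), (-2, 0), (-3, 0), (-3, -1), (-2, -1), (-1, -1), (-1, -2), (-1, -3)])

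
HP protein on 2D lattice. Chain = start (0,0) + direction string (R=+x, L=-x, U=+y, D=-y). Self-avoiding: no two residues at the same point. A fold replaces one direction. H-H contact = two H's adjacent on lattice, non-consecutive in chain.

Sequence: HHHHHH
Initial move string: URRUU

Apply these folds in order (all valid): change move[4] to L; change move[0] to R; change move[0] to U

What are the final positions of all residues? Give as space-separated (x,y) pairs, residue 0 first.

Answer: (0,0) (0,1) (1,1) (2,1) (2,2) (1,2)

Derivation:
Initial moves: URRUU
Fold: move[4]->L => URRUL (positions: [(0, 0), (0, 1), (1, 1), (2, 1), (2, 2), (1, 2)])
Fold: move[0]->R => RRRUL (positions: [(0, 0), (1, 0), (2, 0), (3, 0), (3, 1), (2, 1)])
Fold: move[0]->U => URRUL (positions: [(0, 0), (0, 1), (1, 1), (2, 1), (2, 2), (1, 2)])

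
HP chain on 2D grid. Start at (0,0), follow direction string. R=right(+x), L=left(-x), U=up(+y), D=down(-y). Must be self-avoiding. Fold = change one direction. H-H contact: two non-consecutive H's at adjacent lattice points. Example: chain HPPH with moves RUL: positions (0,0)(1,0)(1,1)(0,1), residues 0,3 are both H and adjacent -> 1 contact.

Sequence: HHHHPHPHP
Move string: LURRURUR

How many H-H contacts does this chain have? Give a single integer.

Positions: [(0, 0), (-1, 0), (-1, 1), (0, 1), (1, 1), (1, 2), (2, 2), (2, 3), (3, 3)]
H-H contact: residue 0 @(0,0) - residue 3 @(0, 1)

Answer: 1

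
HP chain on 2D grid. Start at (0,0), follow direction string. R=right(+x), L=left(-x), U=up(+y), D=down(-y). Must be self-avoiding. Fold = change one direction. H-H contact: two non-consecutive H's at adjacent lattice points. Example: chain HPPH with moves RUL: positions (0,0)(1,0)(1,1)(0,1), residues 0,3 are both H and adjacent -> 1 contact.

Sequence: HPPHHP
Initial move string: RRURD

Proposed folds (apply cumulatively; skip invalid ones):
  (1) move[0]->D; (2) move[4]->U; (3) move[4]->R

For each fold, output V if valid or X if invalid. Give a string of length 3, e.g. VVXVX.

Answer: VVV

Derivation:
Initial: RRURD -> [(0, 0), (1, 0), (2, 0), (2, 1), (3, 1), (3, 0)]
Fold 1: move[0]->D => DRURD VALID
Fold 2: move[4]->U => DRURU VALID
Fold 3: move[4]->R => DRURR VALID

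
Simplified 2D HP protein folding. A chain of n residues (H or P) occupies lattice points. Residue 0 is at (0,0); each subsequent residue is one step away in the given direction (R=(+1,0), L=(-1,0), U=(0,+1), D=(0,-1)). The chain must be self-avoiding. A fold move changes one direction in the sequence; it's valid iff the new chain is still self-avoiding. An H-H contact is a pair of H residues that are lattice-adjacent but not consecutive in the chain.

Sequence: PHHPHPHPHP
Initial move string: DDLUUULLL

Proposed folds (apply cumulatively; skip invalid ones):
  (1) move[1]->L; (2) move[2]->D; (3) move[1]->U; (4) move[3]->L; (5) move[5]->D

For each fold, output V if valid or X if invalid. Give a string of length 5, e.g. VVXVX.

Initial: DDLUUULLL -> [(0, 0), (0, -1), (0, -2), (-1, -2), (-1, -1), (-1, 0), (-1, 1), (-2, 1), (-3, 1), (-4, 1)]
Fold 1: move[1]->L => DLLUUULLL VALID
Fold 2: move[2]->D => DLDUUULLL INVALID (collision), skipped
Fold 3: move[1]->U => DULUUULLL INVALID (collision), skipped
Fold 4: move[3]->L => DLLLUULLL VALID
Fold 5: move[5]->D => DLLLUDLLL INVALID (collision), skipped

Answer: VXXVX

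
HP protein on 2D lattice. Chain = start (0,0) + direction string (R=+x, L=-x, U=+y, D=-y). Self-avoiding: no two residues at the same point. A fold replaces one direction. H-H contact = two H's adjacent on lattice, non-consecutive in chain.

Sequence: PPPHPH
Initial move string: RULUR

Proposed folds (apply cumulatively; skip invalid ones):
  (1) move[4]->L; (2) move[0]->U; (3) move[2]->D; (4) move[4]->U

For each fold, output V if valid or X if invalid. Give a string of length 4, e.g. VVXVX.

Initial: RULUR -> [(0, 0), (1, 0), (1, 1), (0, 1), (0, 2), (1, 2)]
Fold 1: move[4]->L => RULUL VALID
Fold 2: move[0]->U => UULUL VALID
Fold 3: move[2]->D => UUDUL INVALID (collision), skipped
Fold 4: move[4]->U => UULUU VALID

Answer: VVXV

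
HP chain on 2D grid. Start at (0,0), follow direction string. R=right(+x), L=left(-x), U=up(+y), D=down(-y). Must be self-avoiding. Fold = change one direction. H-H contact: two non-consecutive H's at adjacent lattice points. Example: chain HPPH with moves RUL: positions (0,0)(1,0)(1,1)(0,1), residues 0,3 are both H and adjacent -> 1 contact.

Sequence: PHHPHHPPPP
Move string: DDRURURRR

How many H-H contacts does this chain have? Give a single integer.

Positions: [(0, 0), (0, -1), (0, -2), (1, -2), (1, -1), (2, -1), (2, 0), (3, 0), (4, 0), (5, 0)]
H-H contact: residue 1 @(0,-1) - residue 4 @(1, -1)

Answer: 1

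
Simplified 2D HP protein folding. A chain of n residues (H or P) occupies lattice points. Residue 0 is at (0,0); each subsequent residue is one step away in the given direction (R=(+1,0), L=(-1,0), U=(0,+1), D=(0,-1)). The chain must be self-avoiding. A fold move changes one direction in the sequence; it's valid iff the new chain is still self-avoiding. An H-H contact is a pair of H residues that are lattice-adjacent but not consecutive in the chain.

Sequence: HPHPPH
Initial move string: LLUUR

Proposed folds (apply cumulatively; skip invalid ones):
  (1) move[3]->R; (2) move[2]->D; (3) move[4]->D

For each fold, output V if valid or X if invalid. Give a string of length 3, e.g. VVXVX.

Initial: LLUUR -> [(0, 0), (-1, 0), (-2, 0), (-2, 1), (-2, 2), (-1, 2)]
Fold 1: move[3]->R => LLURR VALID
Fold 2: move[2]->D => LLDRR VALID
Fold 3: move[4]->D => LLDRD VALID

Answer: VVV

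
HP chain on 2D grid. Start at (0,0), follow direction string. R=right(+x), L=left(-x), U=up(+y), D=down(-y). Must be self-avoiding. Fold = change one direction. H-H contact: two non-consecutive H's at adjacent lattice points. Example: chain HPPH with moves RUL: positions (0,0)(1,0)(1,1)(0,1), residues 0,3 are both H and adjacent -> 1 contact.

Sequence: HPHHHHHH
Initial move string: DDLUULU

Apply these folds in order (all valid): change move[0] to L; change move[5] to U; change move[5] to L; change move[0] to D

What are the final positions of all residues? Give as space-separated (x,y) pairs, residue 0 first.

Answer: (0,0) (0,-1) (0,-2) (-1,-2) (-1,-1) (-1,0) (-2,0) (-2,1)

Derivation:
Initial moves: DDLUULU
Fold: move[0]->L => LDLUULU (positions: [(0, 0), (-1, 0), (-1, -1), (-2, -1), (-2, 0), (-2, 1), (-3, 1), (-3, 2)])
Fold: move[5]->U => LDLUUUU (positions: [(0, 0), (-1, 0), (-1, -1), (-2, -1), (-2, 0), (-2, 1), (-2, 2), (-2, 3)])
Fold: move[5]->L => LDLUULU (positions: [(0, 0), (-1, 0), (-1, -1), (-2, -1), (-2, 0), (-2, 1), (-3, 1), (-3, 2)])
Fold: move[0]->D => DDLUULU (positions: [(0, 0), (0, -1), (0, -2), (-1, -2), (-1, -1), (-1, 0), (-2, 0), (-2, 1)])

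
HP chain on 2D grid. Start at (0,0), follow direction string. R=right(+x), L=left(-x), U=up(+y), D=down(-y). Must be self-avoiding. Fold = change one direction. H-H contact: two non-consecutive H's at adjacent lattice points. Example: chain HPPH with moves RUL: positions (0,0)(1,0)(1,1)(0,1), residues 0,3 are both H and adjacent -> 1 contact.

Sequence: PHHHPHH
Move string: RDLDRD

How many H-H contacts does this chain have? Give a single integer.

Positions: [(0, 0), (1, 0), (1, -1), (0, -1), (0, -2), (1, -2), (1, -3)]
H-H contact: residue 2 @(1,-1) - residue 5 @(1, -2)

Answer: 1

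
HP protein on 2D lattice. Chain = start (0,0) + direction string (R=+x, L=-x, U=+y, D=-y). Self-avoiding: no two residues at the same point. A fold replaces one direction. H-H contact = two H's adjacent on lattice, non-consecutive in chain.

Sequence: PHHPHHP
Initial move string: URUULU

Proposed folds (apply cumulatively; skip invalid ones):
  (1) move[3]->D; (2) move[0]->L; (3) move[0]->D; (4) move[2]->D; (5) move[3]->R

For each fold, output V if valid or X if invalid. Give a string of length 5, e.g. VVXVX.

Initial: URUULU -> [(0, 0), (0, 1), (1, 1), (1, 2), (1, 3), (0, 3), (0, 4)]
Fold 1: move[3]->D => URUDLU INVALID (collision), skipped
Fold 2: move[0]->L => LRUULU INVALID (collision), skipped
Fold 3: move[0]->D => DRUULU VALID
Fold 4: move[2]->D => DRDULU INVALID (collision), skipped
Fold 5: move[3]->R => DRURLU INVALID (collision), skipped

Answer: XXVXX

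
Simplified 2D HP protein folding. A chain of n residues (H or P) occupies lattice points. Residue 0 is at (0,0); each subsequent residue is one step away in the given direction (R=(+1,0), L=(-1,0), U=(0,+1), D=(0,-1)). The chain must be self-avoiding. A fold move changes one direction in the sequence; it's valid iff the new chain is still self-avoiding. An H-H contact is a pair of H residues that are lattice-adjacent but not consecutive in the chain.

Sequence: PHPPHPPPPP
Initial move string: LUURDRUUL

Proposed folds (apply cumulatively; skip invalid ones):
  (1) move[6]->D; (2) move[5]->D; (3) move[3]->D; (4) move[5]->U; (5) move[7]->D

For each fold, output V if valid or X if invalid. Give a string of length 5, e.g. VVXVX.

Answer: XXXXX

Derivation:
Initial: LUURDRUUL -> [(0, 0), (-1, 0), (-1, 1), (-1, 2), (0, 2), (0, 1), (1, 1), (1, 2), (1, 3), (0, 3)]
Fold 1: move[6]->D => LUURDRDUL INVALID (collision), skipped
Fold 2: move[5]->D => LUURDDUUL INVALID (collision), skipped
Fold 3: move[3]->D => LUUDDRUUL INVALID (collision), skipped
Fold 4: move[5]->U => LUURDUUUL INVALID (collision), skipped
Fold 5: move[7]->D => LUURDRUDL INVALID (collision), skipped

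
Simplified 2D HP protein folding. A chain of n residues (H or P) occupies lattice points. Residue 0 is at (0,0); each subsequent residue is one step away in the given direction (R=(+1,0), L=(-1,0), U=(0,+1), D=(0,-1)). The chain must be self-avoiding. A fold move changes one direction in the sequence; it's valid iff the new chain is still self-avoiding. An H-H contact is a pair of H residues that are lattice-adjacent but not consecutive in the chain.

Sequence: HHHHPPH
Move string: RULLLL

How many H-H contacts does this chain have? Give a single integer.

Positions: [(0, 0), (1, 0), (1, 1), (0, 1), (-1, 1), (-2, 1), (-3, 1)]
H-H contact: residue 0 @(0,0) - residue 3 @(0, 1)

Answer: 1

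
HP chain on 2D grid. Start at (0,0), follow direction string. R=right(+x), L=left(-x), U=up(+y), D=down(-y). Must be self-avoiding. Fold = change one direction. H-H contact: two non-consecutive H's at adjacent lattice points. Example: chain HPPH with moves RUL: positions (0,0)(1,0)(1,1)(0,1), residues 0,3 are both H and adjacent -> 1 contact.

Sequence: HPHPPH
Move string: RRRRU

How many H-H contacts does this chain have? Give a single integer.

Positions: [(0, 0), (1, 0), (2, 0), (3, 0), (4, 0), (4, 1)]
No H-H contacts found.

Answer: 0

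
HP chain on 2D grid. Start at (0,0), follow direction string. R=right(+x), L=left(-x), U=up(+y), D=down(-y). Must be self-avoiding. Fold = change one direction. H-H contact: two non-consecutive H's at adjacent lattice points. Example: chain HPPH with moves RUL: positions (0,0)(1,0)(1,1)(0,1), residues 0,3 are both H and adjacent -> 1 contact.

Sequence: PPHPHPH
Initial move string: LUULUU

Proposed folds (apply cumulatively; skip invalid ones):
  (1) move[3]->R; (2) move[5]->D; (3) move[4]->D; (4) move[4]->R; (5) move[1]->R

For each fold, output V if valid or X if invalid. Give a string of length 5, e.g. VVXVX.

Answer: VXXVX

Derivation:
Initial: LUULUU -> [(0, 0), (-1, 0), (-1, 1), (-1, 2), (-2, 2), (-2, 3), (-2, 4)]
Fold 1: move[3]->R => LUURUU VALID
Fold 2: move[5]->D => LUURUD INVALID (collision), skipped
Fold 3: move[4]->D => LUURDU INVALID (collision), skipped
Fold 4: move[4]->R => LUURRU VALID
Fold 5: move[1]->R => LRURRU INVALID (collision), skipped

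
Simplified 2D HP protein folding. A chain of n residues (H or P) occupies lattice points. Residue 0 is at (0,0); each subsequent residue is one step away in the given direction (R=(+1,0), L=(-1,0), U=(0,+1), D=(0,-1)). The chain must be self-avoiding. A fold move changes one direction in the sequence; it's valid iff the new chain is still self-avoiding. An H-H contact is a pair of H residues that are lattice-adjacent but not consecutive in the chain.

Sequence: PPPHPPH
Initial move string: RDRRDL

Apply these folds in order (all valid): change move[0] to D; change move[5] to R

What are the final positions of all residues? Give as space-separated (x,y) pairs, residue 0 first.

Answer: (0,0) (0,-1) (0,-2) (1,-2) (2,-2) (2,-3) (3,-3)

Derivation:
Initial moves: RDRRDL
Fold: move[0]->D => DDRRDL (positions: [(0, 0), (0, -1), (0, -2), (1, -2), (2, -2), (2, -3), (1, -3)])
Fold: move[5]->R => DDRRDR (positions: [(0, 0), (0, -1), (0, -2), (1, -2), (2, -2), (2, -3), (3, -3)])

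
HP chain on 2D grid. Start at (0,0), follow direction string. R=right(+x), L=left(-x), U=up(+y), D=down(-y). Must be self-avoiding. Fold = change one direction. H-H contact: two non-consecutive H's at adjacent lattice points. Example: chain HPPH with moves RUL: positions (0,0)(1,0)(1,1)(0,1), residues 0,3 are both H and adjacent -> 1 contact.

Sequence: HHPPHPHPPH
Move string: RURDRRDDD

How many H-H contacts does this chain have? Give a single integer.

Answer: 1

Derivation:
Positions: [(0, 0), (1, 0), (1, 1), (2, 1), (2, 0), (3, 0), (4, 0), (4, -1), (4, -2), (4, -3)]
H-H contact: residue 1 @(1,0) - residue 4 @(2, 0)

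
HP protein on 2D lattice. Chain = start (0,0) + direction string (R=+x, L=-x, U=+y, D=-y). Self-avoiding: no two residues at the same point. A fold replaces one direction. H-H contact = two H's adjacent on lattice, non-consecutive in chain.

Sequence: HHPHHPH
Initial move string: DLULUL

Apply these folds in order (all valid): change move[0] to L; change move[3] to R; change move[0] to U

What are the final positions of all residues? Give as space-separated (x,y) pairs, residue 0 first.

Answer: (0,0) (0,1) (-1,1) (-1,2) (0,2) (0,3) (-1,3)

Derivation:
Initial moves: DLULUL
Fold: move[0]->L => LLULUL (positions: [(0, 0), (-1, 0), (-2, 0), (-2, 1), (-3, 1), (-3, 2), (-4, 2)])
Fold: move[3]->R => LLURUL (positions: [(0, 0), (-1, 0), (-2, 0), (-2, 1), (-1, 1), (-1, 2), (-2, 2)])
Fold: move[0]->U => ULURUL (positions: [(0, 0), (0, 1), (-1, 1), (-1, 2), (0, 2), (0, 3), (-1, 3)])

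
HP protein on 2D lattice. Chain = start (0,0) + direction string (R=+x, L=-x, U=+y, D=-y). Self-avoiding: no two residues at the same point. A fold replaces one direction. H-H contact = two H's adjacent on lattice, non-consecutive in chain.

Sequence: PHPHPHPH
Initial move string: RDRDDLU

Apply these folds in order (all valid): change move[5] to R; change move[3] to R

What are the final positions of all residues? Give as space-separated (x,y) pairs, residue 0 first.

Initial moves: RDRDDLU
Fold: move[5]->R => RDRDDRU (positions: [(0, 0), (1, 0), (1, -1), (2, -1), (2, -2), (2, -3), (3, -3), (3, -2)])
Fold: move[3]->R => RDRRDRU (positions: [(0, 0), (1, 0), (1, -1), (2, -1), (3, -1), (3, -2), (4, -2), (4, -1)])

Answer: (0,0) (1,0) (1,-1) (2,-1) (3,-1) (3,-2) (4,-2) (4,-1)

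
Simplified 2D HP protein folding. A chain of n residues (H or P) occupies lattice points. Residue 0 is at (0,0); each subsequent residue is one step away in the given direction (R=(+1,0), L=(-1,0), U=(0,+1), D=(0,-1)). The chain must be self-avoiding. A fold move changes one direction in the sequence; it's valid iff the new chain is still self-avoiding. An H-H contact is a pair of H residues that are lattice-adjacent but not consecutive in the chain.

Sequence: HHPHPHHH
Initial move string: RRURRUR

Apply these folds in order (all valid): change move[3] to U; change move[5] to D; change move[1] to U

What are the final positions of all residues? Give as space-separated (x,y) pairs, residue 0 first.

Initial moves: RRURRUR
Fold: move[3]->U => RRUURUR (positions: [(0, 0), (1, 0), (2, 0), (2, 1), (2, 2), (3, 2), (3, 3), (4, 3)])
Fold: move[5]->D => RRUURDR (positions: [(0, 0), (1, 0), (2, 0), (2, 1), (2, 2), (3, 2), (3, 1), (4, 1)])
Fold: move[1]->U => RUUURDR (positions: [(0, 0), (1, 0), (1, 1), (1, 2), (1, 3), (2, 3), (2, 2), (3, 2)])

Answer: (0,0) (1,0) (1,1) (1,2) (1,3) (2,3) (2,2) (3,2)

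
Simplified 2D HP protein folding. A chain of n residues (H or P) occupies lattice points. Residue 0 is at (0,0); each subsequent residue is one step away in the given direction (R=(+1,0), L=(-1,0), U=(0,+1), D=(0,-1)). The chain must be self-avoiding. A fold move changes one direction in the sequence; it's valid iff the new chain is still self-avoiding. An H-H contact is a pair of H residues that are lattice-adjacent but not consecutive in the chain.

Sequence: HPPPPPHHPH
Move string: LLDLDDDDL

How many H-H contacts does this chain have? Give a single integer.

Answer: 0

Derivation:
Positions: [(0, 0), (-1, 0), (-2, 0), (-2, -1), (-3, -1), (-3, -2), (-3, -3), (-3, -4), (-3, -5), (-4, -5)]
No H-H contacts found.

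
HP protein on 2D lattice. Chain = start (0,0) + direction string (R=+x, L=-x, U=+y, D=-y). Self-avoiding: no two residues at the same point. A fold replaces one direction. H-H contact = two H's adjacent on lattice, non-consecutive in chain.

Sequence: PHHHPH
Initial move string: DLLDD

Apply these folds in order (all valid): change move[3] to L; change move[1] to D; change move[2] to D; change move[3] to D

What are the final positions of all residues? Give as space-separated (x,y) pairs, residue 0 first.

Answer: (0,0) (0,-1) (0,-2) (0,-3) (0,-4) (0,-5)

Derivation:
Initial moves: DLLDD
Fold: move[3]->L => DLLLD (positions: [(0, 0), (0, -1), (-1, -1), (-2, -1), (-3, -1), (-3, -2)])
Fold: move[1]->D => DDLLD (positions: [(0, 0), (0, -1), (0, -2), (-1, -2), (-2, -2), (-2, -3)])
Fold: move[2]->D => DDDLD (positions: [(0, 0), (0, -1), (0, -2), (0, -3), (-1, -3), (-1, -4)])
Fold: move[3]->D => DDDDD (positions: [(0, 0), (0, -1), (0, -2), (0, -3), (0, -4), (0, -5)])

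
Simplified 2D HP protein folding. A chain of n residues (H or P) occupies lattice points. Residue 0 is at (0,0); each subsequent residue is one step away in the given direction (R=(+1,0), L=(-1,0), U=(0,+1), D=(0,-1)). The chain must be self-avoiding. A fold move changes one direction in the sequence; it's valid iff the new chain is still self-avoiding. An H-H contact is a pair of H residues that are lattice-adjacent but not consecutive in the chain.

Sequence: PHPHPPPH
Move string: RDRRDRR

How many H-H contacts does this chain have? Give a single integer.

Answer: 0

Derivation:
Positions: [(0, 0), (1, 0), (1, -1), (2, -1), (3, -1), (3, -2), (4, -2), (5, -2)]
No H-H contacts found.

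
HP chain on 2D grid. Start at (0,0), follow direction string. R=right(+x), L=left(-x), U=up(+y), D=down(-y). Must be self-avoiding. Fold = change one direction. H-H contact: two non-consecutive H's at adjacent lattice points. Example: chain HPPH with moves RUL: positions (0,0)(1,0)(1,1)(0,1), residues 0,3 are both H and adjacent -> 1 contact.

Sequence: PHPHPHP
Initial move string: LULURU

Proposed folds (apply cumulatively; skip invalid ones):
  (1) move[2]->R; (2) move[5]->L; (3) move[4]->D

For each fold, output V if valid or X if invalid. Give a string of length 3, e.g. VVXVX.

Initial: LULURU -> [(0, 0), (-1, 0), (-1, 1), (-2, 1), (-2, 2), (-1, 2), (-1, 3)]
Fold 1: move[2]->R => LURURU VALID
Fold 2: move[5]->L => LURURL INVALID (collision), skipped
Fold 3: move[4]->D => LURUDU INVALID (collision), skipped

Answer: VXX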